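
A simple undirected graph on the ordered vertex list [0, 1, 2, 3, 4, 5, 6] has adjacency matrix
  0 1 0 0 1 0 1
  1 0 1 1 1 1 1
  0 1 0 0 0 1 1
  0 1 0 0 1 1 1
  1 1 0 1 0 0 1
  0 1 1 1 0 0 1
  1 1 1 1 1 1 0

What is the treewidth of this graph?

A width-3 tree decomposition is:
Bags: B1 = {1, 3, 4, 6}  B2 = {1, 3, 5, 6}  B3 = {0, 1, 4, 6}  B4 = {1, 2, 5, 6}
Tree: B1–B2, B1–B3, B2–B4
Each bag holds 4 vertices, so the decomposition has width 3, which upper-bounds the treewidth. On the other hand G contains the 4-clique {0, 1, 4, 6}. A clique must lie in a single bag of any decomposition, so no decomposition can have width below 3. Therefore the treewidth is 3.

3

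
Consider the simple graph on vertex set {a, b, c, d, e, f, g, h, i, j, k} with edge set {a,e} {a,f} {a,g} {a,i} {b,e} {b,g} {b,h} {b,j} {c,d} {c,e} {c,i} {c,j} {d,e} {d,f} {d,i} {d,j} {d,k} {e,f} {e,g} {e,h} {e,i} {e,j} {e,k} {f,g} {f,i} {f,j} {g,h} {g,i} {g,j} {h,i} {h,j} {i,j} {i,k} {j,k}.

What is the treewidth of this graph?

A width-4 tree decomposition is:
Bags: B1 = {e, f, g, i, j}  B2 = {e, g, h, i, j}  B3 = {d, e, f, i, j}  B4 = {c, d, e, i, j}  B5 = {d, e, i, j, k}  B6 = {a, e, f, g, i}  B7 = {b, e, g, h, j}
Tree: B1–B2, B1–B3, B3–B4, B3–B5, B1–B6, B2–B7
The largest bag has 5 vertices, giving width 4; this decomposition certifies tw(G) ≤ 4. On the other hand G contains the 5-clique {b, e, g, h, j}. A clique must lie in a single bag of any decomposition, so no decomposition can have width below 4. Combining the bounds, tw(G) = 4.

4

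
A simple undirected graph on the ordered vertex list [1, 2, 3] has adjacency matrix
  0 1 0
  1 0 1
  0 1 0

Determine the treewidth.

1

A width-1 tree decomposition is:
Bags: B1 = {2, 3}  B2 = {1, 2}
Tree: B1–B2
The largest bag has 2 vertices, giving width 1; this decomposition certifies tw(G) ≤ 1. Since G has at least one edge (e.g. 2–3), it is not an edgeless graph, so tw(G) ≥ 1. The upper and lower bounds meet at 1, so that is the treewidth.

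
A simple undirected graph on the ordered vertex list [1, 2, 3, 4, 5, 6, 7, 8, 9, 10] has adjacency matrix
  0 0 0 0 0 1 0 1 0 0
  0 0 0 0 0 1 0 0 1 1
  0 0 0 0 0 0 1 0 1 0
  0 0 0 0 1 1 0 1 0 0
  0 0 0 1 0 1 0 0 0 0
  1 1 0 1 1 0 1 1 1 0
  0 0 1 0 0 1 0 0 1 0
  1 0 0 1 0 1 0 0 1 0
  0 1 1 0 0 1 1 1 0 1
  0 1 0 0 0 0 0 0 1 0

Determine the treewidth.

2

A width-2 tree decomposition is:
Bags: B1 = {2, 6, 9}  B2 = {6, 7, 9}  B3 = {6, 8, 9}  B4 = {1, 6, 8}  B5 = {4, 6, 8}  B6 = {2, 9, 10}  B7 = {4, 5, 6}  B8 = {3, 7, 9}
Tree: B1–B2, B1–B3, B3–B4, B4–B5, B1–B6, B5–B7, B2–B8
The largest bag has 3 vertices, giving width 2; this decomposition certifies tw(G) ≤ 2. For the lower bound, the 3 vertices {2, 9, 10} are pairwise adjacent, and any tree decomposition puts a clique entirely inside one bag — forcing width ≥ 2. Hence tw(G) = 2 exactly.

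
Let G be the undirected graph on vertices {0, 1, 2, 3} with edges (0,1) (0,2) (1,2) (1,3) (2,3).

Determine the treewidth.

2

A width-2 tree decomposition is:
Bags: B1 = {0, 1, 2}  B2 = {1, 2, 3}
Tree: B1–B2
Every bag has size at most 3, so the width is 3 − 1 = 2 and tw(G) ≤ 2. On the other hand G contains the 3-clique {0, 1, 2}. A clique must lie in a single bag of any decomposition, so no decomposition can have width below 2. The upper and lower bounds meet at 2, so that is the treewidth.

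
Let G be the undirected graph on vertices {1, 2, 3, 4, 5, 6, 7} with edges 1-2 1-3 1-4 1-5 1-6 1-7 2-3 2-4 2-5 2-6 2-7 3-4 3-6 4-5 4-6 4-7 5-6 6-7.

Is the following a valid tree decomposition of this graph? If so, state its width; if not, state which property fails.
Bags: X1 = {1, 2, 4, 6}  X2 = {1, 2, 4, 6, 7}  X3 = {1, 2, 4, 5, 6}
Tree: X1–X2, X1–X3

A tree decomposition must satisfy three properties: every vertex lies in some bag; for every edge, both endpoints lie together in some bag; and for every vertex, the bags containing it form a connected subtree. Here vertex 3 appears in no bag, so the decomposition is invalid.

No — vertex 3 appears in no bag.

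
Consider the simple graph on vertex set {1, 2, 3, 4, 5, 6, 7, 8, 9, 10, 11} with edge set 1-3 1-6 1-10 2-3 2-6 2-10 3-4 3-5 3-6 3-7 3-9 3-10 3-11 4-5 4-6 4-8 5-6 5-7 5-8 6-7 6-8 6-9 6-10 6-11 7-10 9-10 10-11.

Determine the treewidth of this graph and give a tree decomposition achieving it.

Treewidth 3.
One optimal decomposition is:
Bags: B1 = {3, 5, 6, 7}  B2 = {3, 6, 7, 10}  B3 = {3, 4, 5, 6}  B4 = {1, 3, 6, 10}  B5 = {3, 6, 10, 11}  B6 = {2, 3, 6, 10}  B7 = {4, 5, 6, 8}  B8 = {3, 6, 9, 10}
Tree: B1–B2, B1–B3, B2–B4, B2–B5, B4–B6, B3–B7, B6–B8

The largest bag has 4 vertices, giving width 3; this decomposition certifies tw(G) ≤ 3. On the other hand G contains the 4-clique {4, 5, 6, 8}. A clique must lie in a single bag of any decomposition, so no decomposition can have width below 3. Therefore the treewidth is 3.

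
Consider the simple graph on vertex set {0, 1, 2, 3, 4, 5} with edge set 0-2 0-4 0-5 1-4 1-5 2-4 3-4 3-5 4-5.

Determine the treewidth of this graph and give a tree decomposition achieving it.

Every bag has size at most 3, so the width is 3 − 1 = 2 and tw(G) ≤ 2. On the other hand G contains the 3-clique {0, 2, 4}. A clique must lie in a single bag of any decomposition, so no decomposition can have width below 2. The upper and lower bounds meet at 2, so that is the treewidth.

Treewidth 2.
Bags: B1 = {0, 4, 5}  B2 = {1, 4, 5}  B3 = {3, 4, 5}  B4 = {0, 2, 4}
Tree: B1–B2, B2–B3, B1–B4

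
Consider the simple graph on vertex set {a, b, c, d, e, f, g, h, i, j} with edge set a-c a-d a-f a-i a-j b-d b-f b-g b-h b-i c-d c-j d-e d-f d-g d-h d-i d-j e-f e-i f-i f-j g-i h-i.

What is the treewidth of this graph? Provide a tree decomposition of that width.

Every bag has size at most 4, so the width is 4 − 1 = 3 and tw(G) ≤ 3. Conversely, {a, c, d, j} is a clique of size 4, and the vertices of any clique must share a bag in every tree decomposition; so some bag has ≥ 4 vertices and tw(G) ≥ 3. The upper and lower bounds meet at 3, so that is the treewidth.

Treewidth 3.
One optimal decomposition is:
Bags: B1 = {a, d, f, i}  B2 = {b, d, f, i}  B3 = {b, d, h, i}  B4 = {a, d, f, j}  B5 = {a, c, d, j}  B6 = {d, e, f, i}  B7 = {b, d, g, i}
Tree: B1–B2, B2–B3, B1–B4, B4–B5, B2–B6, B2–B7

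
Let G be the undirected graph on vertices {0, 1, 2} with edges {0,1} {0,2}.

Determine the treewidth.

1

A width-1 tree decomposition is:
Bags: B1 = {0, 1}  B2 = {0, 2}
Tree: B1–B2
Each bag holds 2 vertices, so the decomposition has width 1, which upper-bounds the treewidth. Since G has at least one edge (e.g. 1–0), it is not an edgeless graph, so tw(G) ≥ 1. Combining the bounds, tw(G) = 1.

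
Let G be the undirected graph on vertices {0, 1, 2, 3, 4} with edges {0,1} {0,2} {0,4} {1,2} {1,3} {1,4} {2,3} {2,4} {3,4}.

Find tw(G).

3

A width-3 tree decomposition is:
Bags: B1 = {1, 2, 3, 4}  B2 = {0, 1, 2, 4}
Tree: B1–B2
Every bag has size at most 4, so the width is 4 − 1 = 3 and tw(G) ≤ 3. For the lower bound, the 4 vertices {0, 1, 2, 4} are pairwise adjacent, and any tree decomposition puts a clique entirely inside one bag — forcing width ≥ 3. The upper and lower bounds meet at 3, so that is the treewidth.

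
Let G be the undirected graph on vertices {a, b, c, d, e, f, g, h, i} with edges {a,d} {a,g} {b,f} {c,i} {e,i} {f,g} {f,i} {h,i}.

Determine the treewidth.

1

A width-1 tree decomposition is:
Bags: B1 = {f, i}  B2 = {f, g}  B3 = {e, i}  B4 = {h, i}  B5 = {b, f}  B6 = {a, g}  B7 = {c, i}  B8 = {a, d}
Tree: B1–B2, B1–B3, B3–B4, B2–B5, B2–B6, B4–B7, B6–B8
Each bag holds 2 vertices, so the decomposition has width 1, which upper-bounds the treewidth. Any graph with an edge has treewidth ≥ 1, and G has the edge i–f. Hence tw(G) = 1 exactly.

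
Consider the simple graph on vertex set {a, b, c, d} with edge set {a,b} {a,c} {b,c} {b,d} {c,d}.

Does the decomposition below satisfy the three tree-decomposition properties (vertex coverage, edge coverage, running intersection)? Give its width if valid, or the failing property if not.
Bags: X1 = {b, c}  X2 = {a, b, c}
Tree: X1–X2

No — vertex d appears in no bag.

A tree decomposition must satisfy three properties: every vertex lies in some bag; for every edge, both endpoints lie together in some bag; and for every vertex, the bags containing it form a connected subtree. Here vertex d appears in no bag, so the decomposition is invalid.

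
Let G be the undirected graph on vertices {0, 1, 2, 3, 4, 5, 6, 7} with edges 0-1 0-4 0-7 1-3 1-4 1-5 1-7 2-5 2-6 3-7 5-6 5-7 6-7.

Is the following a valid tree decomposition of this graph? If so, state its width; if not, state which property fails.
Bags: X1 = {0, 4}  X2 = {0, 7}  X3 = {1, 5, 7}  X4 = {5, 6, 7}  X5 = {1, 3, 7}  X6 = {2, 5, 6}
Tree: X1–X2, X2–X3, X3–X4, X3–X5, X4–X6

No — edge (1,4) lies in no bag.

A tree decomposition must satisfy three properties: every vertex lies in some bag; for every edge, both endpoints lie together in some bag; and for every vertex, the bags containing it form a connected subtree. Here edge (1,4) lies in no bag, so the decomposition is invalid.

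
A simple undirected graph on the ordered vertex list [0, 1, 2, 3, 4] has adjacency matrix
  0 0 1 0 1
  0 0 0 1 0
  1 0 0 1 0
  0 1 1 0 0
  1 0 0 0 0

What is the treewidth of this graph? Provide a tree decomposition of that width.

The largest bag has 2 vertices, giving width 1; this decomposition certifies tw(G) ≤ 1. G has an edge, so its treewidth is at least 1. Combining the bounds, tw(G) = 1.

Treewidth 1.
Bags: B1 = {1, 3}  B2 = {2, 3}  B3 = {0, 2}  B4 = {0, 4}
Tree: B1–B2, B2–B3, B3–B4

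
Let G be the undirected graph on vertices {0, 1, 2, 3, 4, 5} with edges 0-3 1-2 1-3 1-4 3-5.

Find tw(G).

1

A width-1 tree decomposition is:
Bags: B1 = {1, 3}  B2 = {1, 4}  B3 = {3, 5}  B4 = {1, 2}  B5 = {0, 3}
Tree: B1–B2, B1–B3, B1–B4, B1–B5
Each bag holds 2 vertices, so the decomposition has width 1, which upper-bounds the treewidth. Any graph with an edge has treewidth ≥ 1, and G has the edge 3–1. Combining the bounds, tw(G) = 1.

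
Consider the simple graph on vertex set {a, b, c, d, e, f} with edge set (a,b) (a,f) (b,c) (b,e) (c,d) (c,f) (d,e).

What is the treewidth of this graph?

2

A width-2 tree decomposition is:
Bags: B1 = {b, d, e}  B2 = {b, c, d}  B3 = {a, b, c}  B4 = {a, c, f}
Tree: B1–B2, B2–B3, B3–B4
Every bag has size at most 3, so the width is 3 − 1 = 2 and tw(G) ≤ 2. For the lower bound, G contains the cycle e–d–c–b–e, so G is not a forest; only forests have treewidth ≤ 1, hence tw(G) ≥ 2. Combining the bounds, tw(G) = 2.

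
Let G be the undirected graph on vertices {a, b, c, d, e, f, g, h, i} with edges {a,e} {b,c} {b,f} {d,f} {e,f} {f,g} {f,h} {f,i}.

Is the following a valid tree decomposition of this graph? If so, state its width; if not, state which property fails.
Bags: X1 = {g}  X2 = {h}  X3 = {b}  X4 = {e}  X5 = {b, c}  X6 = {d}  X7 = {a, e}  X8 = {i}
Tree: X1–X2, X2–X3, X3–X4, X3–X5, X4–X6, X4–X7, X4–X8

No — vertex f appears in no bag.

A tree decomposition must satisfy three properties: every vertex lies in some bag; for every edge, both endpoints lie together in some bag; and for every vertex, the bags containing it form a connected subtree. Here vertex f appears in no bag, so the decomposition is invalid.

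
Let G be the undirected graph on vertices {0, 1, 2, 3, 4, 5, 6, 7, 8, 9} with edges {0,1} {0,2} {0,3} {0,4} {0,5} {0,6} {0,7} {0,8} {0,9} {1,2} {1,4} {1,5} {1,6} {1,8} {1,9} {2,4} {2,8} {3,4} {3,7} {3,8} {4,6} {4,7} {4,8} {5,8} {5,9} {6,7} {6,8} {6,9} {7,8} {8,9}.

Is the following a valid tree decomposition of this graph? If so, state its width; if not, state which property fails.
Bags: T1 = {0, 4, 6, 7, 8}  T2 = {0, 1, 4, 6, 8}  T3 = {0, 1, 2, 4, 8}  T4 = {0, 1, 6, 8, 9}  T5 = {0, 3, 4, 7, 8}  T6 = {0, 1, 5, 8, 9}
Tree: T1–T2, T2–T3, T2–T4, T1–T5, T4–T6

Yes; width 4.

Every vertex of G appears in some bag (union = {0, 1, 2, 3, 4, 5, 6, 7, 8, 9}); every edge is covered by a bag; and for each vertex v the set of bags containing v is connected in the bag tree. The decomposition is therefore valid. The largest bag has 5 vertices, so the width is 4.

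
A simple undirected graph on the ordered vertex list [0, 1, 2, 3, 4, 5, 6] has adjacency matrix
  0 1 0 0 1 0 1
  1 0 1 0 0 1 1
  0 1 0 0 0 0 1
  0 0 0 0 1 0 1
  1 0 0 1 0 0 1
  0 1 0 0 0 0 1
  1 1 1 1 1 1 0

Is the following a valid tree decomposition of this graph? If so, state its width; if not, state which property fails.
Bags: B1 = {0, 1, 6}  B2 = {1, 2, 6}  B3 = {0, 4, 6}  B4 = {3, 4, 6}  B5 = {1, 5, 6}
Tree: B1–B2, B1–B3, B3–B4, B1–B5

Checking the three conditions: (i) the bags cover all of {0, 1, 2, 3, 4, 5, 6}; (ii) for each edge, some bag contains both endpoints; (iii) the bags containing any fixed vertex form a subtree. All hold, so the decomposition is valid with width 3 − 1 = 2.

Yes; width 2.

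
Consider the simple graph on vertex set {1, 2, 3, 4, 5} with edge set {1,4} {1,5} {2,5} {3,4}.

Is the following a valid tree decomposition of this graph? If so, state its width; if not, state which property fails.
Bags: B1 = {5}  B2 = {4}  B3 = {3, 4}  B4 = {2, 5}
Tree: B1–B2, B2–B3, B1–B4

No — vertex 1 appears in no bag.

A tree decomposition must satisfy three properties: every vertex lies in some bag; for every edge, both endpoints lie together in some bag; and for every vertex, the bags containing it form a connected subtree. Here vertex 1 appears in no bag, so the decomposition is invalid.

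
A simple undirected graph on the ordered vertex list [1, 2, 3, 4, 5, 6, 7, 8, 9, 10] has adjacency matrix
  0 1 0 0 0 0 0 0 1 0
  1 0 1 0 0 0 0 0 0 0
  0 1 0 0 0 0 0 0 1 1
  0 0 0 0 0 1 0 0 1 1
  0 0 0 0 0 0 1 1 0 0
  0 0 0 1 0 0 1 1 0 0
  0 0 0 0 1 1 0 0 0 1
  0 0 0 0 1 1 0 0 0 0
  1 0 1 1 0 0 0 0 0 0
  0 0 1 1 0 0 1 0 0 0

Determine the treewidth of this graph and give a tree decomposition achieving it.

Treewidth 2.
One optimal decomposition is:
Bags: B1 = {5, 6, 8}  B2 = {5, 6, 7}  B3 = {4, 6, 7}  B4 = {4, 7, 10}  B5 = {4, 9, 10}  B6 = {3, 9, 10}  B7 = {1, 3, 9}  B8 = {1, 2, 3}
Tree: B1–B2, B2–B3, B3–B4, B4–B5, B5–B6, B6–B7, B7–B8

The largest bag has 3 vertices, giving width 2; this decomposition certifies tw(G) ≤ 2. Since 8–5–7–6–8 is a cycle in G, G is not acyclic. Forests are exactly the graphs of treewidth ≤ 1, so tw(G) ≥ 2. The upper and lower bounds meet at 2, so that is the treewidth.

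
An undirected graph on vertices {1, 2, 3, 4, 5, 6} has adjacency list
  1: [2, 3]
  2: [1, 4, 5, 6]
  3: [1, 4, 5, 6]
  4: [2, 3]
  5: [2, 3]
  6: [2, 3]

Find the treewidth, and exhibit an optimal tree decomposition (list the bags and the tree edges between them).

The largest bag has 3 vertices, giving width 2; this decomposition certifies tw(G) ≤ 2. Since 2–1–3–5–2 is a cycle in G, G is not acyclic. Forests are exactly the graphs of treewidth ≤ 1, so tw(G) ≥ 2. The upper and lower bounds meet at 2, so that is the treewidth.

Treewidth 2.
Bags: B1 = {1, 2, 3}  B2 = {2, 3, 5}  B3 = {2, 3, 6}  B4 = {2, 3, 4}
Tree: B1–B2, B2–B3, B3–B4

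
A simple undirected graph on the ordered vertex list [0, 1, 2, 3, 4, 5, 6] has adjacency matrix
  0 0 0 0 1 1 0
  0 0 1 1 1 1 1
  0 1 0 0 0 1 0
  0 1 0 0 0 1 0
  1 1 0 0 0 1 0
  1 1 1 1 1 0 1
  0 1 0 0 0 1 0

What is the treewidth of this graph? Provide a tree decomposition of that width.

Treewidth 2.
One optimal decomposition is:
Bags: B1 = {1, 5, 6}  B2 = {1, 4, 5}  B3 = {1, 3, 5}  B4 = {0, 4, 5}  B5 = {1, 2, 5}
Tree: B1–B2, B2–B3, B2–B4, B2–B5

Each bag holds 3 vertices, so the decomposition has width 2, which upper-bounds the treewidth. Conversely, {0, 4, 5} is a clique of size 3, and the vertices of any clique must share a bag in every tree decomposition; so some bag has ≥ 3 vertices and tw(G) ≥ 2. The upper and lower bounds meet at 2, so that is the treewidth.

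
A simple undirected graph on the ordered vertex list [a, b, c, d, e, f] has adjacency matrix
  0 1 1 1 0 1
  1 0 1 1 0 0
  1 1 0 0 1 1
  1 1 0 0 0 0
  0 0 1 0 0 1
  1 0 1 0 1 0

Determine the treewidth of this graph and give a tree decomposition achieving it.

Treewidth 2.
One such decomposition:
Bags: B1 = {a, c, f}  B2 = {a, b, c}  B3 = {a, b, d}  B4 = {c, e, f}
Tree: B1–B2, B2–B3, B1–B4

The largest bag has 3 vertices, giving width 2; this decomposition certifies tw(G) ≤ 2. For the lower bound, the 3 vertices {a, b, d} are pairwise adjacent, and any tree decomposition puts a clique entirely inside one bag — forcing width ≥ 2. Therefore the treewidth is 2.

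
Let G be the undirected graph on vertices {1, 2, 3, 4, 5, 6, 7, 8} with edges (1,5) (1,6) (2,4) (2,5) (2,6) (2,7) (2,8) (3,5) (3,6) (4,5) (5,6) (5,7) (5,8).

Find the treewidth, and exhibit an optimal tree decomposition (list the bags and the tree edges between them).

Treewidth 2.
Bags: B1 = {2, 5, 6}  B2 = {2, 4, 5}  B3 = {3, 5, 6}  B4 = {1, 5, 6}  B5 = {2, 5, 7}  B6 = {2, 5, 8}
Tree: B1–B2, B1–B3, B1–B4, B1–B5, B5–B6

Each bag holds 3 vertices, so the decomposition has width 2, which upper-bounds the treewidth. On the other hand G contains the 3-clique {1, 5, 6}. A clique must lie in a single bag of any decomposition, so no decomposition can have width below 2. The upper and lower bounds meet at 2, so that is the treewidth.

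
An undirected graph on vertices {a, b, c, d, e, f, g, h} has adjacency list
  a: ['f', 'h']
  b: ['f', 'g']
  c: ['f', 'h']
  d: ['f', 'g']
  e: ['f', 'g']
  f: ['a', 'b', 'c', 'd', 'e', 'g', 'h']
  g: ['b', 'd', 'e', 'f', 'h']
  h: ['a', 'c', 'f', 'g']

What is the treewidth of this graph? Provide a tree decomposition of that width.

Treewidth 2.
One such decomposition:
Bags: B1 = {f, g, h}  B2 = {b, f, g}  B3 = {e, f, g}  B4 = {d, f, g}  B5 = {c, f, h}  B6 = {a, f, h}
Tree: B1–B2, B2–B3, B3–B4, B1–B5, B5–B6

The largest bag has 3 vertices, giving width 2; this decomposition certifies tw(G) ≤ 2. On the other hand G contains the 3-clique {d, f, g}. A clique must lie in a single bag of any decomposition, so no decomposition can have width below 2. Hence tw(G) = 2 exactly.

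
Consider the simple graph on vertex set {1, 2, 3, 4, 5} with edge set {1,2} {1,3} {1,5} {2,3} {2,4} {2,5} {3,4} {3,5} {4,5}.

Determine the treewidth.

A width-3 tree decomposition is:
Bags: B1 = {1, 2, 3, 5}  B2 = {2, 3, 4, 5}
Tree: B1–B2
Each bag holds 4 vertices, so the decomposition has width 3, which upper-bounds the treewidth. Conversely, {1, 2, 3, 5} is a clique of size 4, and the vertices of any clique must share a bag in every tree decomposition; so some bag has ≥ 4 vertices and tw(G) ≥ 3. Therefore the treewidth is 3.

3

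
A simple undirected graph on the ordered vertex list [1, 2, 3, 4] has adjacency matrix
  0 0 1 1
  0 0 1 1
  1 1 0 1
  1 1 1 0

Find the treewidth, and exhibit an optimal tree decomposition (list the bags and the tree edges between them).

Treewidth 2.
Bags: B1 = {2, 3, 4}  B2 = {1, 3, 4}
Tree: B1–B2

Every bag has size at most 3, so the width is 3 − 1 = 2 and tw(G) ≤ 2. For the lower bound, the 3 vertices {1, 3, 4} are pairwise adjacent, and any tree decomposition puts a clique entirely inside one bag — forcing width ≥ 2. Therefore the treewidth is 2.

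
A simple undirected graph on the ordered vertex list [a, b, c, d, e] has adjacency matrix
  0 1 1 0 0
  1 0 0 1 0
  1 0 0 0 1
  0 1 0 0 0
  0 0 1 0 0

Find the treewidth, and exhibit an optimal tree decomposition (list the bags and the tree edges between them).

Each bag holds 2 vertices, so the decomposition has width 1, which upper-bounds the treewidth. Any graph with an edge has treewidth ≥ 1, and G has the edge e–c. Hence tw(G) = 1 exactly.

Treewidth 1.
One such decomposition:
Bags: B1 = {c, e}  B2 = {a, c}  B3 = {a, b}  B4 = {b, d}
Tree: B1–B2, B2–B3, B3–B4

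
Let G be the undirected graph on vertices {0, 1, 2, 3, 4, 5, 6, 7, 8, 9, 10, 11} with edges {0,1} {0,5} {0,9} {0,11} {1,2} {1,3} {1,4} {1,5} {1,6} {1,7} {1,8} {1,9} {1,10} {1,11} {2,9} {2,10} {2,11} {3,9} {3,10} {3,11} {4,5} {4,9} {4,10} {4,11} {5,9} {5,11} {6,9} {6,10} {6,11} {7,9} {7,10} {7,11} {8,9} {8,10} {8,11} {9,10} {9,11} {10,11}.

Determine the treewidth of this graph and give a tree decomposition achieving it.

Each bag holds 5 vertices, so the decomposition has width 4, which upper-bounds the treewidth. On the other hand G contains the 5-clique {0, 1, 5, 9, 11}. A clique must lie in a single bag of any decomposition, so no decomposition can have width below 4. Therefore the treewidth is 4.

Treewidth 4.
One such decomposition:
Bags: B1 = {1, 2, 9, 10, 11}  B2 = {1, 7, 9, 10, 11}  B3 = {1, 8, 9, 10, 11}  B4 = {1, 3, 9, 10, 11}  B5 = {1, 4, 9, 10, 11}  B6 = {1, 4, 5, 9, 11}  B7 = {1, 6, 9, 10, 11}  B8 = {0, 1, 5, 9, 11}
Tree: B1–B2, B2–B3, B1–B4, B3–B5, B5–B6, B1–B7, B6–B8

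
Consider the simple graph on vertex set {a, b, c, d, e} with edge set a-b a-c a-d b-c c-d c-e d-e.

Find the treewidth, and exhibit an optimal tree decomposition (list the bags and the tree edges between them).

Treewidth 2.
One optimal decomposition is:
Bags: B1 = {a, c, d}  B2 = {a, b, c}  B3 = {c, d, e}
Tree: B1–B2, B1–B3

Every bag has size at most 3, so the width is 3 − 1 = 2 and tw(G) ≤ 2. On the other hand G contains the 3-clique {c, d, e}. A clique must lie in a single bag of any decomposition, so no decomposition can have width below 2. Therefore the treewidth is 2.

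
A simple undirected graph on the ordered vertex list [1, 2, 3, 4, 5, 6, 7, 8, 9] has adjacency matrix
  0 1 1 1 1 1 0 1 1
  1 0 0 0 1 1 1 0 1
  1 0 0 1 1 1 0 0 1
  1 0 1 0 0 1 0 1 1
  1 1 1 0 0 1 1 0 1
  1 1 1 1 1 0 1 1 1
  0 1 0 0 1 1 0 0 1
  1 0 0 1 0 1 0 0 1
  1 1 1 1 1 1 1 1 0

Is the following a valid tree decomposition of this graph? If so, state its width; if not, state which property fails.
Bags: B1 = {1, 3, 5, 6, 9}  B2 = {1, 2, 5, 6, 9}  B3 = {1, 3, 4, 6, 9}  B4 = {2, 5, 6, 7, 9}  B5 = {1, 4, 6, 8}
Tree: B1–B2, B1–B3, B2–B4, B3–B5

No — edge (9,8) lies in no bag.

A tree decomposition must satisfy three properties: every vertex lies in some bag; for every edge, both endpoints lie together in some bag; and for every vertex, the bags containing it form a connected subtree. Here edge (9,8) lies in no bag, so the decomposition is invalid.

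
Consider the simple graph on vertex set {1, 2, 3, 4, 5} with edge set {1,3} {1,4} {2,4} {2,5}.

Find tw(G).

1

A width-1 tree decomposition is:
Bags: B1 = {1, 3}  B2 = {1, 4}  B3 = {2, 4}  B4 = {2, 5}
Tree: B1–B2, B2–B3, B3–B4
Each bag holds 2 vertices, so the decomposition has width 1, which upper-bounds the treewidth. Any graph with an edge has treewidth ≥ 1, and G has the edge 3–1. Hence tw(G) = 1 exactly.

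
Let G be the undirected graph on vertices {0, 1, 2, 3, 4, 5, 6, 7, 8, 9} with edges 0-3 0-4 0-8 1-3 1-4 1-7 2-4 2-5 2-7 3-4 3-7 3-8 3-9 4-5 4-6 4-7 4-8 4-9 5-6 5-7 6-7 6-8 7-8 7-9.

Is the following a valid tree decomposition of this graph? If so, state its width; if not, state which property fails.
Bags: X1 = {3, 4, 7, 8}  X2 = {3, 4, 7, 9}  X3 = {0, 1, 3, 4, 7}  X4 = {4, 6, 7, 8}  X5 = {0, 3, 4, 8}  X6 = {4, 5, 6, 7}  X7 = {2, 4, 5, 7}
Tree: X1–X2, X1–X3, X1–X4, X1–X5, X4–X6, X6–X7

A tree decomposition must satisfy three properties: every vertex lies in some bag; for every edge, both endpoints lie together in some bag; and for every vertex, the bags containing it form a connected subtree. Here bags containing vertex 0 are not connected in the tree, so the decomposition is invalid.

No — bags containing vertex 0 are not connected in the tree.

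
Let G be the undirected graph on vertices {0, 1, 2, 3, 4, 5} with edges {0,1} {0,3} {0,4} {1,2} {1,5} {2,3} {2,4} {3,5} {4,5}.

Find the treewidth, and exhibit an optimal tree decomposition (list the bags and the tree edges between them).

Treewidth 3.
One such decomposition:
Bags: B1 = {1, 2, 3, 4}  B2 = {1, 3, 4, 5}  B3 = {0, 1, 3, 4}
Tree: B1–B2, B2–B3

Each bag holds 4 vertices, so the decomposition has width 3, which upper-bounds the treewidth. For the lower bound: the 4 vertex sets {2,4}, {3,5}, {1}, {0} are disjoint, each induces a connected subgraph, and every pair is joined by at least one edge of G. Contracting each set to a single vertex therefore yields K_{4} as a minor, and since treewidth is minor-monotone, tw(G) ≥ tw(K_{4}) = 3. Combining the bounds, tw(G) = 3.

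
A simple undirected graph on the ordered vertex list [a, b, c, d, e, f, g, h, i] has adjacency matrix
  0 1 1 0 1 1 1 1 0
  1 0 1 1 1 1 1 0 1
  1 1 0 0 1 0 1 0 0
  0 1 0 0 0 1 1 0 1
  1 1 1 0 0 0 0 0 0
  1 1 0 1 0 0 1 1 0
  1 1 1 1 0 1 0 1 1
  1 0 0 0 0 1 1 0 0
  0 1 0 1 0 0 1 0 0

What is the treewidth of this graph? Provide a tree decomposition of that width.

Each bag holds 4 vertices, so the decomposition has width 3, which upper-bounds the treewidth. Conversely, {a, f, g, h} is a clique of size 4, and the vertices of any clique must share a bag in every tree decomposition; so some bag has ≥ 4 vertices and tw(G) ≥ 3. Hence tw(G) = 3 exactly.

Treewidth 3.
Bags: B1 = {b, d, f, g}  B2 = {a, b, f, g}  B3 = {a, b, c, g}  B4 = {b, d, g, i}  B5 = {a, b, c, e}  B6 = {a, f, g, h}
Tree: B1–B2, B2–B3, B1–B4, B3–B5, B2–B6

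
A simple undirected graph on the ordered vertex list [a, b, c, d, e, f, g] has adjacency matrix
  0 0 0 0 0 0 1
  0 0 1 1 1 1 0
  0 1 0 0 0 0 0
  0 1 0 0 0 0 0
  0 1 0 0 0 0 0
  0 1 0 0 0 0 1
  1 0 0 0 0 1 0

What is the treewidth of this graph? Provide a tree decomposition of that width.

Treewidth 1.
One such decomposition:
Bags: B1 = {b, d}  B2 = {b, c}  B3 = {b, f}  B4 = {f, g}  B5 = {b, e}  B6 = {a, g}
Tree: B1–B2, B2–B3, B3–B4, B2–B5, B4–B6

The largest bag has 2 vertices, giving width 1; this decomposition certifies tw(G) ≤ 1. Any graph with an edge has treewidth ≥ 1, and G has the edge d–b. Hence tw(G) = 1 exactly.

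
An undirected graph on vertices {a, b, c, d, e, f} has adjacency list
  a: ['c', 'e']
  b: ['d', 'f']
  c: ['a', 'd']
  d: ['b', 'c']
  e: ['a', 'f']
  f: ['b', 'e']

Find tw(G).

2

A width-2 tree decomposition is:
Bags: B1 = {a, c, d}  B2 = {a, b, d}  B3 = {a, b, f}  B4 = {a, e, f}
Tree: B1–B2, B2–B3, B3–B4
Each bag holds 3 vertices, so the decomposition has width 2, which upper-bounds the treewidth. Since a–c–d–b–f–e–a is a cycle in G, G is not acyclic. Forests are exactly the graphs of treewidth ≤ 1, so tw(G) ≥ 2. Therefore the treewidth is 2.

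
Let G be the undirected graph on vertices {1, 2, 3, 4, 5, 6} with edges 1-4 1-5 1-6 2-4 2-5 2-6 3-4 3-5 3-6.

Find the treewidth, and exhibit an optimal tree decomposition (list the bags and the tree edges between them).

Every bag has size at most 4, so the width is 4 − 1 = 3 and tw(G) ≤ 3. For the lower bound: the 4 vertex sets {1,6}, {2,4}, {5}, {3} are disjoint, each induces a connected subgraph, and every pair is joined by at least one edge of G. Contracting each set to a single vertex therefore yields K_{4} as a minor, and since treewidth is minor-monotone, tw(G) ≥ tw(K_{4}) = 3. Combining the bounds, tw(G) = 3.

Treewidth 3.
One such decomposition:
Bags: B1 = {1, 4, 5, 6}  B2 = {2, 4, 5, 6}  B3 = {3, 4, 5, 6}
Tree: B1–B2, B2–B3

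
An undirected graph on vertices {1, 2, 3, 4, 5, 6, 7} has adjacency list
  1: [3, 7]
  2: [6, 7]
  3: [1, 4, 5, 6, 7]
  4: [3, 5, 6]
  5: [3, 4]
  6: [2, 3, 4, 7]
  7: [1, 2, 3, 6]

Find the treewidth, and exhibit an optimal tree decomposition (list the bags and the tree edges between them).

Treewidth 2.
One such decomposition:
Bags: B1 = {1, 3, 7}  B2 = {3, 6, 7}  B3 = {2, 6, 7}  B4 = {3, 4, 6}  B5 = {3, 4, 5}
Tree: B1–B2, B2–B3, B2–B4, B4–B5

Every bag has size at most 3, so the width is 3 − 1 = 2 and tw(G) ≤ 2. On the other hand G contains the 3-clique {2, 6, 7}. A clique must lie in a single bag of any decomposition, so no decomposition can have width below 2. Hence tw(G) = 2 exactly.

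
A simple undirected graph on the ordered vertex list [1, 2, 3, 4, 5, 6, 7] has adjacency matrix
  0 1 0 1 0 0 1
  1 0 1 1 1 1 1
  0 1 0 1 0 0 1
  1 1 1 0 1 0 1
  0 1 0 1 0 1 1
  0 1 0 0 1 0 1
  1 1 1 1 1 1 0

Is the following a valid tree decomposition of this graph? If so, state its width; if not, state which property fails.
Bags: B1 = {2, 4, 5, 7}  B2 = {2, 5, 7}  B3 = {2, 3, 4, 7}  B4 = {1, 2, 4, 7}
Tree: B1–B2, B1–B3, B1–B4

A tree decomposition must satisfy three properties: every vertex lies in some bag; for every edge, both endpoints lie together in some bag; and for every vertex, the bags containing it form a connected subtree. Here vertex 6 appears in no bag, so the decomposition is invalid.

No — vertex 6 appears in no bag.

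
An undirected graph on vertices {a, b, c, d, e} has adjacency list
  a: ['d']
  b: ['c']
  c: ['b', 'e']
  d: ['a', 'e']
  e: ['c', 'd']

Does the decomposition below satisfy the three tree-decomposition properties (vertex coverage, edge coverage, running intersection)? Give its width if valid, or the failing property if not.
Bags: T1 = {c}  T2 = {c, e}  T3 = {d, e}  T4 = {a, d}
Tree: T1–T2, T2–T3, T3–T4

No — vertex b appears in no bag.

A tree decomposition must satisfy three properties: every vertex lies in some bag; for every edge, both endpoints lie together in some bag; and for every vertex, the bags containing it form a connected subtree. Here vertex b appears in no bag, so the decomposition is invalid.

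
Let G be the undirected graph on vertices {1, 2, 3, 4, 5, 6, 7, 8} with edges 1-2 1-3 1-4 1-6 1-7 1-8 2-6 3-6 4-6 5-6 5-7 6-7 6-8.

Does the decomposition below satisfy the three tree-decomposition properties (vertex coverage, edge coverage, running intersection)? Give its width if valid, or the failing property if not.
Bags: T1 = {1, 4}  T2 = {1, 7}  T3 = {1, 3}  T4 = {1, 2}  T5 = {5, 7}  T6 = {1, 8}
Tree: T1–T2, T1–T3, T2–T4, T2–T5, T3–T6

No — vertex 6 appears in no bag.

A tree decomposition must satisfy three properties: every vertex lies in some bag; for every edge, both endpoints lie together in some bag; and for every vertex, the bags containing it form a connected subtree. Here vertex 6 appears in no bag, so the decomposition is invalid.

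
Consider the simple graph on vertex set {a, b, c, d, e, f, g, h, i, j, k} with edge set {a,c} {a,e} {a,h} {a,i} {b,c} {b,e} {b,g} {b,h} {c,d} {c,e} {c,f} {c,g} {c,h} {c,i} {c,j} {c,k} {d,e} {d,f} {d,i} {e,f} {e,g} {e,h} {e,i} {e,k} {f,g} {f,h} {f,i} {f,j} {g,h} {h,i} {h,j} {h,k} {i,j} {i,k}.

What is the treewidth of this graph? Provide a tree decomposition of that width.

Treewidth 4.
Bags: B1 = {c, e, f, g, h}  B2 = {c, e, f, h, i}  B3 = {a, c, e, h, i}  B4 = {c, e, h, i, k}  B5 = {c, d, e, f, i}  B6 = {b, c, e, g, h}  B7 = {c, f, h, i, j}
Tree: B1–B2, B2–B3, B2–B4, B2–B5, B1–B6, B2–B7

Each bag holds 5 vertices, so the decomposition has width 4, which upper-bounds the treewidth. On the other hand G contains the 5-clique {c, d, e, f, i}. A clique must lie in a single bag of any decomposition, so no decomposition can have width below 4. The upper and lower bounds meet at 4, so that is the treewidth.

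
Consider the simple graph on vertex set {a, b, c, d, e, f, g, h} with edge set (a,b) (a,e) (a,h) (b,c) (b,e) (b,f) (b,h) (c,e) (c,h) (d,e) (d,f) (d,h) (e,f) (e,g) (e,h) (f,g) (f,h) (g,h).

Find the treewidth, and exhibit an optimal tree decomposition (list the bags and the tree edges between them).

Treewidth 3.
Bags: B1 = {b, e, f, h}  B2 = {b, c, e, h}  B3 = {a, b, e, h}  B4 = {e, f, g, h}  B5 = {d, e, f, h}
Tree: B1–B2, B2–B3, B1–B4, B4–B5

Every bag has size at most 4, so the width is 4 − 1 = 3 and tw(G) ≤ 3. For the lower bound, the 4 vertices {a, b, e, h} are pairwise adjacent, and any tree decomposition puts a clique entirely inside one bag — forcing width ≥ 3. Therefore the treewidth is 3.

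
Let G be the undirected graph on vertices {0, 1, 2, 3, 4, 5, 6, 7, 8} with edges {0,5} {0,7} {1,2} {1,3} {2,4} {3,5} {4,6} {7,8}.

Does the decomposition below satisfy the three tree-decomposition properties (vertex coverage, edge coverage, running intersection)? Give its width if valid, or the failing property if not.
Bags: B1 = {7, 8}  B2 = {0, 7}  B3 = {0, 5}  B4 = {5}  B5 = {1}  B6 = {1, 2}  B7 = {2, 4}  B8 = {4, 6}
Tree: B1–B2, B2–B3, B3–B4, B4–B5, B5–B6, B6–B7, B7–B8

No — vertex 3 appears in no bag.

A tree decomposition must satisfy three properties: every vertex lies in some bag; for every edge, both endpoints lie together in some bag; and for every vertex, the bags containing it form a connected subtree. Here vertex 3 appears in no bag, so the decomposition is invalid.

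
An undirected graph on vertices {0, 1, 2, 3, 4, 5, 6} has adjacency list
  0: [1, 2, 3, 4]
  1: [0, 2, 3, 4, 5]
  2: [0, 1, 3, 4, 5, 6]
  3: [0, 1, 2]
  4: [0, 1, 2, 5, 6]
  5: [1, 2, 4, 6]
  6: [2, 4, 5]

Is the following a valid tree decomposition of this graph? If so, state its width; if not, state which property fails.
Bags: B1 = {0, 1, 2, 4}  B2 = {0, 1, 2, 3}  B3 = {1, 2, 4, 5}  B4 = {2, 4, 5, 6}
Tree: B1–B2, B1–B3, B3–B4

Vertex coverage: the bags together contain {0, 1, 2, 3, 4, 5, 6}, the full vertex set. Edge coverage: each edge of G has both endpoints in at least one bag. Running intersection: for every vertex, the bags containing it form a connected subtree. All three properties hold, so this is a valid tree decomposition of width max|bag| − 1 = 3, and hence tw(G) ≤ 3.

Yes; width 3.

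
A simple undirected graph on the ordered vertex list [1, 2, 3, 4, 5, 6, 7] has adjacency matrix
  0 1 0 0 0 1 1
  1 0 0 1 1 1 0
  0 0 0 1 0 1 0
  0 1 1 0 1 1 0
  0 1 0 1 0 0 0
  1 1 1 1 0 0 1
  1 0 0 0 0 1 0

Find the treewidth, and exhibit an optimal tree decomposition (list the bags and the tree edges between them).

Treewidth 2.
Bags: B1 = {2, 4, 5}  B2 = {2, 4, 6}  B3 = {1, 2, 6}  B4 = {3, 4, 6}  B5 = {1, 6, 7}
Tree: B1–B2, B2–B3, B2–B4, B3–B5

Every bag has size at most 3, so the width is 3 − 1 = 2 and tw(G) ≤ 2. On the other hand G contains the 3-clique {2, 4, 5}. A clique must lie in a single bag of any decomposition, so no decomposition can have width below 2. The upper and lower bounds meet at 2, so that is the treewidth.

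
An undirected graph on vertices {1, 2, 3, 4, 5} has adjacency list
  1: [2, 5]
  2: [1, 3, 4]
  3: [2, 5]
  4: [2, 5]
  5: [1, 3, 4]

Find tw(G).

2

A width-2 tree decomposition is:
Bags: B1 = {2, 3, 5}  B2 = {1, 2, 5}  B3 = {2, 4, 5}
Tree: B1–B2, B2–B3
Each bag holds 3 vertices, so the decomposition has width 2, which upper-bounds the treewidth. The edges 3–2–1–5–3 form a cycle, so G is not a tree and its treewidth is at least 2. Hence tw(G) = 2 exactly.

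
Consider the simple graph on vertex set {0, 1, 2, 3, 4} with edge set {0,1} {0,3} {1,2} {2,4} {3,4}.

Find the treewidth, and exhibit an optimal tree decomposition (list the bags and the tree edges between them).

Treewidth 2.
Bags: B1 = {1, 2, 4}  B2 = {0, 1, 4}  B3 = {0, 3, 4}
Tree: B1–B2, B2–B3

The largest bag has 3 vertices, giving width 2; this decomposition certifies tw(G) ≤ 2. Since 4–2–1–0–3–4 is a cycle in G, G is not acyclic. Forests are exactly the graphs of treewidth ≤ 1, so tw(G) ≥ 2. The upper and lower bounds meet at 2, so that is the treewidth.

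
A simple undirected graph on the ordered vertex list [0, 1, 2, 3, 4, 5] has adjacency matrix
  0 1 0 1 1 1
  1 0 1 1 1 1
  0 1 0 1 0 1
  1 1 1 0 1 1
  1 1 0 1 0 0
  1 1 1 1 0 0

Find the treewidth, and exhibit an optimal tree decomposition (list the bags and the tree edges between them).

Treewidth 3.
One optimal decomposition is:
Bags: B1 = {0, 1, 3, 5}  B2 = {1, 2, 3, 5}  B3 = {0, 1, 3, 4}
Tree: B1–B2, B1–B3

The largest bag has 4 vertices, giving width 3; this decomposition certifies tw(G) ≤ 3. For the lower bound, the 4 vertices {0, 1, 3, 4} are pairwise adjacent, and any tree decomposition puts a clique entirely inside one bag — forcing width ≥ 3. Hence tw(G) = 3 exactly.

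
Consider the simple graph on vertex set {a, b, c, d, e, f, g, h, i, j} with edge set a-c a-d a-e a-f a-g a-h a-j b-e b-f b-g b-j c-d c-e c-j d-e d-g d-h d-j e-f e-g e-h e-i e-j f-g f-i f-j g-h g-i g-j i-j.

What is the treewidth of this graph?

4

A width-4 tree decomposition is:
Bags: B1 = {a, c, d, e, j}  B2 = {a, d, e, g, j}  B3 = {a, e, f, g, j}  B4 = {e, f, g, i, j}  B5 = {a, d, e, g, h}  B6 = {b, e, f, g, j}
Tree: B1–B2, B2–B3, B3–B4, B2–B5, B3–B6
Every bag has size at most 5, so the width is 5 − 1 = 4 and tw(G) ≤ 4. Conversely, {a, d, e, g, j} is a clique of size 5, and the vertices of any clique must share a bag in every tree decomposition; so some bag has ≥ 5 vertices and tw(G) ≥ 4. Combining the bounds, tw(G) = 4.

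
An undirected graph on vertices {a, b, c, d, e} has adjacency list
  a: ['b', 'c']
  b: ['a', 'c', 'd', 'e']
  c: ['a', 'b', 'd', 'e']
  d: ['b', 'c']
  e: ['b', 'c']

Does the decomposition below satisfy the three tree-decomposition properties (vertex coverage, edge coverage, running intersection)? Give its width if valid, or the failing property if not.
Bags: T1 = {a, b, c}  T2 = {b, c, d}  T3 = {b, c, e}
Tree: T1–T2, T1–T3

Yes; width 2.

Vertex coverage: the bags together contain {a, b, c, d, e}, the full vertex set. Edge coverage: each edge of G has both endpoints in at least one bag. Running intersection: for every vertex, the bags containing it form a connected subtree. All three properties hold, so this is a valid tree decomposition of width max|bag| − 1 = 2, and hence tw(G) ≤ 2.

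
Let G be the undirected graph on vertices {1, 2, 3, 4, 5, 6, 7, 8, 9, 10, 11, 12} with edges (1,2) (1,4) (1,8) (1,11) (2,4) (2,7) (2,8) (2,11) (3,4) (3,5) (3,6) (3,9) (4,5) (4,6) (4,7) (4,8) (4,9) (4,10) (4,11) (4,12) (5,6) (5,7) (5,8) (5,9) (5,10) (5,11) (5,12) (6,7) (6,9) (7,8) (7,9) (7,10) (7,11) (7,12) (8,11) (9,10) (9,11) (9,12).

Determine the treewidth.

4

A width-4 tree decomposition is:
Bags: B1 = {4, 5, 7, 9, 11}  B2 = {4, 5, 7, 9, 10}  B3 = {4, 5, 7, 8, 11}  B4 = {4, 5, 6, 7, 9}  B5 = {3, 4, 5, 6, 9}  B6 = {4, 5, 7, 9, 12}  B7 = {2, 4, 7, 8, 11}  B8 = {1, 2, 4, 8, 11}
Tree: B1–B2, B1–B3, B1–B4, B4–B5, B2–B6, B3–B7, B7–B8
Each bag holds 5 vertices, so the decomposition has width 4, which upper-bounds the treewidth. For the lower bound, the 5 vertices {1, 2, 4, 8, 11} are pairwise adjacent, and any tree decomposition puts a clique entirely inside one bag — forcing width ≥ 4. The upper and lower bounds meet at 4, so that is the treewidth.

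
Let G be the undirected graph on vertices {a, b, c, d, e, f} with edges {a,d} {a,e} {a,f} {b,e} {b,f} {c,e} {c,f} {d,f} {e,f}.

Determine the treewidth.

2

A width-2 tree decomposition is:
Bags: B1 = {b, e, f}  B2 = {a, e, f}  B3 = {a, d, f}  B4 = {c, e, f}
Tree: B1–B2, B2–B3, B1–B4
Every bag has size at most 3, so the width is 3 − 1 = 2 and tw(G) ≤ 2. For the lower bound, the 3 vertices {a, d, f} are pairwise adjacent, and any tree decomposition puts a clique entirely inside one bag — forcing width ≥ 2. Hence tw(G) = 2 exactly.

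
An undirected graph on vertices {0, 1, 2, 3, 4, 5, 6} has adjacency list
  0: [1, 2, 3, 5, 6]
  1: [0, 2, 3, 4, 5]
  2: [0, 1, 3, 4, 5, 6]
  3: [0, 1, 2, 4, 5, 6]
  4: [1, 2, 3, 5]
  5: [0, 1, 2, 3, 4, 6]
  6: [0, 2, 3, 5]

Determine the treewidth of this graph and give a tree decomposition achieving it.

Every bag has size at most 5, so the width is 5 − 1 = 4 and tw(G) ≤ 4. For the lower bound, the 5 vertices {0, 1, 2, 3, 5} are pairwise adjacent, and any tree decomposition puts a clique entirely inside one bag — forcing width ≥ 4. Hence tw(G) = 4 exactly.

Treewidth 4.
Bags: B1 = {0, 1, 2, 3, 5}  B2 = {0, 2, 3, 5, 6}  B3 = {1, 2, 3, 4, 5}
Tree: B1–B2, B1–B3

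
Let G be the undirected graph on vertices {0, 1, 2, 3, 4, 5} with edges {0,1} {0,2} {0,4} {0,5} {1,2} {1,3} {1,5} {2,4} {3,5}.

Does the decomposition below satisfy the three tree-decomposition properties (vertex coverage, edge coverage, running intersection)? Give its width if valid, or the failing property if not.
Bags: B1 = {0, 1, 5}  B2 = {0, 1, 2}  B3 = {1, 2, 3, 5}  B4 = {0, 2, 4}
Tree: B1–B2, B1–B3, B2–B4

No — bags containing vertex 2 are not connected in the tree.

A tree decomposition must satisfy three properties: every vertex lies in some bag; for every edge, both endpoints lie together in some bag; and for every vertex, the bags containing it form a connected subtree. Here bags containing vertex 2 are not connected in the tree, so the decomposition is invalid.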